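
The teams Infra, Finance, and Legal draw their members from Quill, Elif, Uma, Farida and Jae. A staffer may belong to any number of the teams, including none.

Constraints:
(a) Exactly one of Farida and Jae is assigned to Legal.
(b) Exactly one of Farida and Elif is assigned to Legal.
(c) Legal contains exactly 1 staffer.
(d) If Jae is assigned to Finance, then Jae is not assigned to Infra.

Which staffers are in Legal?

Legal = {Farida}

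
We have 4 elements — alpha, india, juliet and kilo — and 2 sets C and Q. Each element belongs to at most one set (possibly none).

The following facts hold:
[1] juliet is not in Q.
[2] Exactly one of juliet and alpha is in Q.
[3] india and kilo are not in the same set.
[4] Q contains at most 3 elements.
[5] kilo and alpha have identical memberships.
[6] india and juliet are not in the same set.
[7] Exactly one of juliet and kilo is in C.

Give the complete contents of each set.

From (1): juliet ∉ Q.
(2) (exactly one): alpha ∈ Q.
(5): kilo matches alpha: kilo ∉ C.
(5): kilo matches alpha: kilo ∈ Q.
(7) (exactly one): juliet ∈ C.
(3): india ∉ Q.
(6): india ∉ C.

C = {juliet}; Q = {alpha, kilo}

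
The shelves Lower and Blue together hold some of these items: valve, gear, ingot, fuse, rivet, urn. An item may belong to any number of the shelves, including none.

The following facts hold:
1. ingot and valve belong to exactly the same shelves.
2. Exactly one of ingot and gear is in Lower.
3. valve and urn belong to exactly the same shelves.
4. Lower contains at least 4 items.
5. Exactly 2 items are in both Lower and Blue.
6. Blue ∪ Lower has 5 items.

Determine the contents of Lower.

Lower = {fuse, ingot, rivet, urn, valve}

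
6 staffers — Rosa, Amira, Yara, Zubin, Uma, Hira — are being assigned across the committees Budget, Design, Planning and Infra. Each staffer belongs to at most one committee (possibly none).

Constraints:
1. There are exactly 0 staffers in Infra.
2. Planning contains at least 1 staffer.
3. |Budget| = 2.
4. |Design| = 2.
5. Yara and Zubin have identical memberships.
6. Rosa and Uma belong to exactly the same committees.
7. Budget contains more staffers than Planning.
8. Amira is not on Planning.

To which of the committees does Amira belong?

Amira: none

From (8): Amira ∉ Planning.
(1): Infra already has 0, so the rest are out.
Suppose Amira ∈ Budget: no assignment then satisfies all the clues, so Amira ∉ Budget.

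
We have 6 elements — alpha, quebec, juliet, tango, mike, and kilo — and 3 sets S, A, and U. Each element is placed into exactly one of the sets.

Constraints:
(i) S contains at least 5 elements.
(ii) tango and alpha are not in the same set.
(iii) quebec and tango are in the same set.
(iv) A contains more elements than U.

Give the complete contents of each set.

S = {juliet, kilo, mike, quebec, tango}; A = {alpha}; U = {}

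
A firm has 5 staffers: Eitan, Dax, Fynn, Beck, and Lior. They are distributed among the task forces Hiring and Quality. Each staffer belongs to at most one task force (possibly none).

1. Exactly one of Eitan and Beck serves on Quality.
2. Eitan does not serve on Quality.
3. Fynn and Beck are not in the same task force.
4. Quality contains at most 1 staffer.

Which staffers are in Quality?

Quality = {Beck}

From (2): Eitan ∉ Quality.
(1) (exactly one): Beck ∈ Quality.
(3): Fynn ∉ Quality.
(4): Quality already has 1, so the rest are out.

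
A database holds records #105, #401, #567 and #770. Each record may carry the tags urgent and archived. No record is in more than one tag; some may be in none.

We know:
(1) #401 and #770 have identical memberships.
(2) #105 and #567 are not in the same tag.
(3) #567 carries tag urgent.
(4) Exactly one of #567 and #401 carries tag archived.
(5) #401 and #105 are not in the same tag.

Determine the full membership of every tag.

From (3): #567 ∈ urgent.
(2): #105 ∉ urgent.
(4) (exactly one): #401 ∈ archived.
(5): #105 ∉ archived.
(1): #770 matches #401: #770 ∉ urgent.
(1): #770 matches #401: #770 ∈ archived.

urgent = {#567}; archived = {#401, #770}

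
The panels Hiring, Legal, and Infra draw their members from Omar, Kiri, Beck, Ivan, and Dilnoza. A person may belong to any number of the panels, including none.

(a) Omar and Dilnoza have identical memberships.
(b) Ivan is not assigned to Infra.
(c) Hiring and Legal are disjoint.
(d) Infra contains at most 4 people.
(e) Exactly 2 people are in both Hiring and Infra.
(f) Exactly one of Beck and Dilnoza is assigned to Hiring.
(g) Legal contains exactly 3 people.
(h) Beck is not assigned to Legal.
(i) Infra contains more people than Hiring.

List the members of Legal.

From (b): Ivan ∉ Infra.
From (h): Beck ∉ Legal.
Suppose Omar ∉ Legal: no assignment then satisfies all the clues, so Omar ∈ Legal.

Legal = {Dilnoza, Ivan, Omar}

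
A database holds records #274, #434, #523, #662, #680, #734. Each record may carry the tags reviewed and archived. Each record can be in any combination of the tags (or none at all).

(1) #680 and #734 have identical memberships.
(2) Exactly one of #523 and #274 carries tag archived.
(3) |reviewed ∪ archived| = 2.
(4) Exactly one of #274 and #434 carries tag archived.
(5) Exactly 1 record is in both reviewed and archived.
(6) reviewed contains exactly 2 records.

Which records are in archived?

archived = {#274}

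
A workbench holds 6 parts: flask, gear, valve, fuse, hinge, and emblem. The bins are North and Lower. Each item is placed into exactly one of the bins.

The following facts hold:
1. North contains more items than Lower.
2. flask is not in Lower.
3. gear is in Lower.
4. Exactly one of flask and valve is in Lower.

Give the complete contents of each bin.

North = {emblem, flask, fuse, hinge}; Lower = {gear, valve}

From (2): flask ∉ Lower.
From (3): gear ∈ Lower.
(4) (exactly one): valve ∈ Lower.
Only one bin left: flask ∈ North.
Suppose fuse ∉ North: no assignment then satisfies all the clues, so fuse ∈ North.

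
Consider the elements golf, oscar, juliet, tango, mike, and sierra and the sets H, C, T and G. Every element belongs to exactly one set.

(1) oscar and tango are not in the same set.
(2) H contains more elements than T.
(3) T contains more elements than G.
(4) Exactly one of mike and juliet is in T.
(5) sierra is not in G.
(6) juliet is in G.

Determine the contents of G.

G = {juliet}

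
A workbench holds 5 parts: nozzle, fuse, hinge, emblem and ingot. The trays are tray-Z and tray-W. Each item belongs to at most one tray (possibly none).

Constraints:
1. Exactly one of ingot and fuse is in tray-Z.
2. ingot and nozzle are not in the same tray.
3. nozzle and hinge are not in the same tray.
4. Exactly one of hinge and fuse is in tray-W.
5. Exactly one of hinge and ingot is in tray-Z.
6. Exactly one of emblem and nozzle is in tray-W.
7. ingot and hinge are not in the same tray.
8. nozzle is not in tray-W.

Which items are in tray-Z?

tray-Z = {ingot}

From (8): nozzle ∉ tray-W.
(6) (exactly one): emblem ∈ tray-W.
Suppose nozzle ∈ tray-Z: no assignment then satisfies all the clues, so nozzle ∉ tray-Z.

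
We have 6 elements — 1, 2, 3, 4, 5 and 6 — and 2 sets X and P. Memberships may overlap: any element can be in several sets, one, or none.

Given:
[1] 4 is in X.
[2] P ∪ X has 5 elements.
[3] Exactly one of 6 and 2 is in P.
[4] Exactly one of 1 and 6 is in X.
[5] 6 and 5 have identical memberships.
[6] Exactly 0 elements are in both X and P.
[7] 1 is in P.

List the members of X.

X = {4, 5, 6}

From (1): 4 ∈ X.
From (7): 1 ∈ P.
Suppose 1 ∈ X: no assignment then satisfies all the clues, so 1 ∉ X.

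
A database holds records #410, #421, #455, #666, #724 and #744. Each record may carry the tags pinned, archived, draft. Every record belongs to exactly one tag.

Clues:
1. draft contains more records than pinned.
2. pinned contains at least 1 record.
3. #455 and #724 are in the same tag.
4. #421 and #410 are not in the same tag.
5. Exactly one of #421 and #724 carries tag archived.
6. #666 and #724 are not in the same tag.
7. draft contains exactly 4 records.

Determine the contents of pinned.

pinned = {#666}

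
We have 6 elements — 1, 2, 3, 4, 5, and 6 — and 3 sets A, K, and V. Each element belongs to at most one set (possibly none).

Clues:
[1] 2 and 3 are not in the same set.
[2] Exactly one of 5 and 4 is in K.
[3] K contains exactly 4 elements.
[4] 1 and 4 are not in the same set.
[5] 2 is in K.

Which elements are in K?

K = {1, 2, 5, 6}

From (5): 2 ∈ K.
(1): 3 ∉ K.
Suppose 1 ∉ K: no assignment then satisfies all the clues, so 1 ∈ K.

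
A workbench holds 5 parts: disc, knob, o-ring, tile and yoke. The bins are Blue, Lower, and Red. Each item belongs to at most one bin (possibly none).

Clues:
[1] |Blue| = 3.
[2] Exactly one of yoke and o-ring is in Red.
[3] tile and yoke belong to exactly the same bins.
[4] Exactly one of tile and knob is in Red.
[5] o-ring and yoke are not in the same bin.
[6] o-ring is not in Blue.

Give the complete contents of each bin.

Blue = {disc, tile, yoke}; Lower = {}; Red = {knob, o-ring}

From (6): o-ring ∉ Blue.
Suppose disc ∉ Blue: no assignment then satisfies all the clues, so disc ∈ Blue.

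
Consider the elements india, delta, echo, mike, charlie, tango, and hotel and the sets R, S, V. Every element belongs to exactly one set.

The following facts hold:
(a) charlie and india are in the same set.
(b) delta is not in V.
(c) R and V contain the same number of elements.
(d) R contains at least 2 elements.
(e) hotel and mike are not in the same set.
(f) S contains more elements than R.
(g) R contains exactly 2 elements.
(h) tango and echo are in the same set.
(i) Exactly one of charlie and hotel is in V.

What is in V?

V = {charlie, india}

From (b): delta ∉ V.
Suppose india ∉ V: no assignment then satisfies all the clues, so india ∈ V.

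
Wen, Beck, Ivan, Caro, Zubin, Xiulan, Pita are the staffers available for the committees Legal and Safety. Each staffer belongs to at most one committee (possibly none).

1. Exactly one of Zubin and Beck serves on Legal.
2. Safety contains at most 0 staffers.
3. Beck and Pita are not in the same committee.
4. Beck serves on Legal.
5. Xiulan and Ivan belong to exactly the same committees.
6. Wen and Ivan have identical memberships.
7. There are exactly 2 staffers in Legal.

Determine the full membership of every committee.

Legal = {Beck, Caro}; Safety = {}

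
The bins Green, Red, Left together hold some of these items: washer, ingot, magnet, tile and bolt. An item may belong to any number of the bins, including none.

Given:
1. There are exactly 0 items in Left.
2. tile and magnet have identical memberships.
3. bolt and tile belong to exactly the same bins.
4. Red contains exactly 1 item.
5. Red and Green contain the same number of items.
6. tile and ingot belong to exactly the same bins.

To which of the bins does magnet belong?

magnet: none

(1): Left already has 0, so the rest are out.
Suppose magnet ∈ Green: no assignment then satisfies all the clues, so magnet ∉ Green.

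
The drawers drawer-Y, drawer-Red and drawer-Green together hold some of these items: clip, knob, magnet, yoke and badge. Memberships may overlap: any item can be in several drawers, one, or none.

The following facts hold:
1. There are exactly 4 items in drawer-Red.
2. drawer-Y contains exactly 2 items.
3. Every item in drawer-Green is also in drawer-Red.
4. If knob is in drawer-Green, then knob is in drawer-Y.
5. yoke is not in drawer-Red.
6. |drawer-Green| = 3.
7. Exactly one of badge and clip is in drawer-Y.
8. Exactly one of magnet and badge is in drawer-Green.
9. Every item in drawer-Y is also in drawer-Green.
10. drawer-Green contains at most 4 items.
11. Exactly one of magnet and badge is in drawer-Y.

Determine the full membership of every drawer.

drawer-Y = {badge, knob}; drawer-Red = {badge, clip, knob, magnet}; drawer-Green = {badge, clip, knob}

From (5): yoke ∉ drawer-Red.
(1): only 4 candidates remain for drawer-Red, so all are in.
(3) contrapositive: yoke ∉ drawer-Green.
(9) contrapositive: yoke ∉ drawer-Y.
Suppose clip ∈ drawer-Y: no assignment then satisfies all the clues, so clip ∉ drawer-Y.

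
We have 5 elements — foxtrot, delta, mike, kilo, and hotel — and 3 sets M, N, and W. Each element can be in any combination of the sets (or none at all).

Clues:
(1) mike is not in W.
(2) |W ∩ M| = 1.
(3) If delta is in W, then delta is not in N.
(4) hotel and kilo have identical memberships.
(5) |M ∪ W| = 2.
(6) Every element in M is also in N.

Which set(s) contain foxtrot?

foxtrot: M, N, W

From (1): mike ∉ W.
Suppose foxtrot ∉ M: no assignment then satisfies all the clues, so foxtrot ∈ M.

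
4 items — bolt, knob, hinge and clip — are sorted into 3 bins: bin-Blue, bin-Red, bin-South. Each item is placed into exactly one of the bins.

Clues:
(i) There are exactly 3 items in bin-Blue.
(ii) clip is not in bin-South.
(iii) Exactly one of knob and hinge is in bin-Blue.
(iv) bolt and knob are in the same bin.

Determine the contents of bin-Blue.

bin-Blue = {bolt, clip, knob}

From (ii): clip ∉ bin-South.
Suppose bolt ∉ bin-Blue: no assignment then satisfies all the clues, so bolt ∈ bin-Blue.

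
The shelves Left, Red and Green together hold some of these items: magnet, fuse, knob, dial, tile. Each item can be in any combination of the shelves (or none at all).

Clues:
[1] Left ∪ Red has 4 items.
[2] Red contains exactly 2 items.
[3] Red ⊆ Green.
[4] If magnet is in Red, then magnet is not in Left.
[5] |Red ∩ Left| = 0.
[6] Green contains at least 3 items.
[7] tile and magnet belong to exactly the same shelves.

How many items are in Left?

2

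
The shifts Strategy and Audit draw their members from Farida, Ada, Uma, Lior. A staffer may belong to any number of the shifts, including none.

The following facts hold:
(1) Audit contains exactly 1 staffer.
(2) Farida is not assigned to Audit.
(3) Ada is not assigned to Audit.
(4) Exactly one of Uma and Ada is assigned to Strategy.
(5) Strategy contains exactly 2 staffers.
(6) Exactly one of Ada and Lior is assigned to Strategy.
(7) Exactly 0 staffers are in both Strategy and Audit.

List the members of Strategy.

Strategy = {Ada, Farida}

From (2): Farida ∉ Audit.
From (3): Ada ∉ Audit.
Suppose Farida ∉ Strategy: no assignment then satisfies all the clues, so Farida ∈ Strategy.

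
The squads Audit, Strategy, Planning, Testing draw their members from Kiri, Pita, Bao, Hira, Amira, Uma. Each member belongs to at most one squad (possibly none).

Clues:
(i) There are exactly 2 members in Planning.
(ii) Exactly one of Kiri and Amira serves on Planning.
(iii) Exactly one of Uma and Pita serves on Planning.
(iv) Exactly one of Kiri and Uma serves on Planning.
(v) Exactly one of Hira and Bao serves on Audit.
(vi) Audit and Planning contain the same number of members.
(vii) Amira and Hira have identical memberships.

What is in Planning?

Planning = {Kiri, Pita}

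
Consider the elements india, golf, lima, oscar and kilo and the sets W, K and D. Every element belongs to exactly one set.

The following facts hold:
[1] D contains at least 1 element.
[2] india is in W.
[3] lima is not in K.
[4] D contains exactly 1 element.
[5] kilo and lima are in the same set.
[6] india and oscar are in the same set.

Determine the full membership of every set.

W = {india, kilo, lima, oscar}; K = {}; D = {golf}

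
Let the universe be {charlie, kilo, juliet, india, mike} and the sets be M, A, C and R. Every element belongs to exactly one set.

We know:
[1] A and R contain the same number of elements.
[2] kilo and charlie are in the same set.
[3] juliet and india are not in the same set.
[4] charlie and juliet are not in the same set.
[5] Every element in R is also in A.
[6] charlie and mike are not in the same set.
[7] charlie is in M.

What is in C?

C = {juliet, mike}

From (7): charlie ∈ M.
(2): kilo matches charlie: kilo ∈ M.
(4): juliet ∉ M.
(6): mike ∉ M.
Suppose juliet ∉ C: no assignment then satisfies all the clues, so juliet ∈ C.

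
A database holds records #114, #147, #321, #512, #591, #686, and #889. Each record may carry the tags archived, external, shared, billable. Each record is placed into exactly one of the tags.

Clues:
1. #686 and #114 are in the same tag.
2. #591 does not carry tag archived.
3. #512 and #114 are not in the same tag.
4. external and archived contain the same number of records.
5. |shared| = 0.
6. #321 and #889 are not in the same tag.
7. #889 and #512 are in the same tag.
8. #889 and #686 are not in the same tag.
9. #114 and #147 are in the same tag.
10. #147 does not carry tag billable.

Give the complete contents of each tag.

archived = {#114, #147, #686}; external = {#512, #591, #889}; shared = {}; billable = {#321}

From (2): #591 ∉ archived.
From (10): #147 ∉ billable.
(5): shared already has 0, so the rest are out.
(9): #114 matches #147: #114 ∉ billable.
(1): #686 matches #114: #686 ∉ billable.
Suppose #114 ∉ archived: no assignment then satisfies all the clues, so #114 ∈ archived.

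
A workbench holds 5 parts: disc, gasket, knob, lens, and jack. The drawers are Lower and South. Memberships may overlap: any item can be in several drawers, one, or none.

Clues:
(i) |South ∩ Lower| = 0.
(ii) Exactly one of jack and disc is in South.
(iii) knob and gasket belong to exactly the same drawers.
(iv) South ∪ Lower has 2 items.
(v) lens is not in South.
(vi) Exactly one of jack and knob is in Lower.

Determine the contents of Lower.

Lower = {jack}

From (v): lens ∉ South.
Suppose disc ∈ Lower: no assignment then satisfies all the clues, so disc ∉ Lower.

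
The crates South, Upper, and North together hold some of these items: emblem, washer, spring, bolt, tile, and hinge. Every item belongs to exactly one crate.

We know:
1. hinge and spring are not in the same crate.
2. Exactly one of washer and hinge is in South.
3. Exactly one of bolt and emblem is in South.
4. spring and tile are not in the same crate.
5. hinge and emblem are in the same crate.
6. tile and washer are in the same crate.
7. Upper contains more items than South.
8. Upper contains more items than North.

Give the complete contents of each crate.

South = {emblem, hinge}; Upper = {bolt, tile, washer}; North = {spring}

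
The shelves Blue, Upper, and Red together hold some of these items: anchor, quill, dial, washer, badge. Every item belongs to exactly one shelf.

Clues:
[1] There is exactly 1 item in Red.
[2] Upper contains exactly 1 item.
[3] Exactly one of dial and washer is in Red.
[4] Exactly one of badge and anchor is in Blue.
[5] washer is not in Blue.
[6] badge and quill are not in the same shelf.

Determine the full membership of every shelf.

Blue = {anchor, dial, quill}; Upper = {badge}; Red = {washer}

From (5): washer ∉ Blue.
Suppose anchor ∉ Blue: no assignment then satisfies all the clues, so anchor ∈ Blue.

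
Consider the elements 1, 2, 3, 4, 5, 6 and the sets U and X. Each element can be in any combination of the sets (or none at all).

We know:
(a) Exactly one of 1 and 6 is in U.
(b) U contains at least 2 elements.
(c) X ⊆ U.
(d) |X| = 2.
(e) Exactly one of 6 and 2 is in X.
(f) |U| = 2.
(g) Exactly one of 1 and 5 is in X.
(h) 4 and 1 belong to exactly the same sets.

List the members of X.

X = {5, 6}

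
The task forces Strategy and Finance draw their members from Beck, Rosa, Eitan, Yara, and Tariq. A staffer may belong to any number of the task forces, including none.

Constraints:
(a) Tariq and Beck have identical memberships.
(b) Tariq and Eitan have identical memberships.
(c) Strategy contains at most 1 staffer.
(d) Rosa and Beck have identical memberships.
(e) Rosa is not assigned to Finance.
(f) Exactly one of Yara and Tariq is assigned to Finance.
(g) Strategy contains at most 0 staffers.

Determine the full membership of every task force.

Strategy = {}; Finance = {Yara}

From (e): Rosa ∉ Finance.
(d): Beck matches Rosa: Beck ∉ Finance.
(g): Strategy already has 0, so the rest are out.
(a): Tariq matches Beck: Tariq ∉ Finance.
(b): Eitan matches Tariq: Eitan ∉ Finance.
(f) (exactly one): Yara ∈ Finance.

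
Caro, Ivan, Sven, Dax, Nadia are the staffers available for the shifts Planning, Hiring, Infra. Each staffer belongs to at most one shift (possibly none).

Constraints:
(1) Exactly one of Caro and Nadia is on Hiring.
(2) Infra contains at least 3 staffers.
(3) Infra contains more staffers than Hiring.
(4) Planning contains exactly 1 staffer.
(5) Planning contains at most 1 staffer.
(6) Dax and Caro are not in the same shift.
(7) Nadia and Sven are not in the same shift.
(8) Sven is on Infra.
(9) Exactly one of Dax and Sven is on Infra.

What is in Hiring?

From (8): Sven ∈ Infra.
(7): Nadia ∉ Infra.
(9) (exactly one): Dax ∉ Infra.
(2): only 3 candidates remain for Infra, so all are in.
(1) (exactly one): Nadia ∈ Hiring.
(4): only 1 candidates remain for Planning, so all are in.

Hiring = {Nadia}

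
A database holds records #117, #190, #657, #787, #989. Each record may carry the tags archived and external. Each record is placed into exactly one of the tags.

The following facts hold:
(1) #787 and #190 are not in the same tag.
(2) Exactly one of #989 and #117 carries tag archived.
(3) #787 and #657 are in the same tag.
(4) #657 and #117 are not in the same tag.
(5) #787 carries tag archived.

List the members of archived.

archived = {#657, #787, #989}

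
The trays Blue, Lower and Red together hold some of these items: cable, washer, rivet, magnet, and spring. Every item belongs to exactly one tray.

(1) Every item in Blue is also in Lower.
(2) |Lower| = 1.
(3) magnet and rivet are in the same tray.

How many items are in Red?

4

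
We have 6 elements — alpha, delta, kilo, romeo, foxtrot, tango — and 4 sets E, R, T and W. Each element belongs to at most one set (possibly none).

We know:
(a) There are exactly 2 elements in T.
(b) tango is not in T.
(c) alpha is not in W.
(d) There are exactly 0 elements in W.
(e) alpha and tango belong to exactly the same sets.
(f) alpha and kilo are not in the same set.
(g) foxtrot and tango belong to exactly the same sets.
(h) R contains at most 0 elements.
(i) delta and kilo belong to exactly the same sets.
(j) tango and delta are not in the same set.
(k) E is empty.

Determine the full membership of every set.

E = {}; R = {}; T = {delta, kilo}; W = {}

From (b): tango ∉ T.
From (c): alpha ∉ W.
(d): W already has 0, so the rest are out.
(e): alpha matches tango: alpha ∉ T.
(g): foxtrot matches tango: foxtrot ∉ T.
(h): R already has 0, so the rest are out.
(k): E already has 0, so the rest are out.
Suppose delta ∉ T: no assignment then satisfies all the clues, so delta ∈ T.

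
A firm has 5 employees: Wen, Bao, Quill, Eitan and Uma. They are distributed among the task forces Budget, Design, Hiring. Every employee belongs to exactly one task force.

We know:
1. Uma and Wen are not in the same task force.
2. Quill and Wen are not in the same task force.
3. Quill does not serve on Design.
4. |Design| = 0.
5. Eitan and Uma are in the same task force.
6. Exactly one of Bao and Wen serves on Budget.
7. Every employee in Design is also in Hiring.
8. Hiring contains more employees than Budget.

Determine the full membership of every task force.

From (3): Quill ∉ Design.
(4): Design already has 0, so the rest are out.
Suppose Wen ∉ Budget: no assignment then satisfies all the clues, so Wen ∈ Budget.

Budget = {Wen}; Design = {}; Hiring = {Bao, Eitan, Quill, Uma}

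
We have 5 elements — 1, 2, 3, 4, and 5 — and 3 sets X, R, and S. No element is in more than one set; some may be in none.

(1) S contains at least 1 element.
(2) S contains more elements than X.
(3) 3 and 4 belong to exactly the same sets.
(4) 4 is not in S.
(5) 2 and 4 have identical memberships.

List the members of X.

X = {}

From (4): 4 ∉ S.
(3): 3 matches 4: 3 ∉ S.
(5): 2 matches 4: 2 ∉ S.
Suppose 1 ∈ X: no assignment then satisfies all the clues, so 1 ∉ X.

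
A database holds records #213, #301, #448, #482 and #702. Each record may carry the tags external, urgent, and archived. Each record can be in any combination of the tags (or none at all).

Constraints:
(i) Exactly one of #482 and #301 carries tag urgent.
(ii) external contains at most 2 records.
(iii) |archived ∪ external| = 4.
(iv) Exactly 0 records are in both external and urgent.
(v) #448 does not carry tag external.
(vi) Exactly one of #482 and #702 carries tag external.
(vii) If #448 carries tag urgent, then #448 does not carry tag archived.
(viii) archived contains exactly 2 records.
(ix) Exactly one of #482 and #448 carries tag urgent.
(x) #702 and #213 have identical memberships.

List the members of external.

external = {#213, #702}

From (v): #448 ∉ external.
Suppose #213 ∉ external: no assignment then satisfies all the clues, so #213 ∈ external.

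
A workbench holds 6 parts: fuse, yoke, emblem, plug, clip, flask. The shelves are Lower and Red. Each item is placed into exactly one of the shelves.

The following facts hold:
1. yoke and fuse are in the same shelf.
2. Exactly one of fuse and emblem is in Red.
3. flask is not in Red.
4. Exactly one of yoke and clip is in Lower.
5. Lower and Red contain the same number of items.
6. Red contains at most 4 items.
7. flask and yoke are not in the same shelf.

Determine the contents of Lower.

Lower = {clip, emblem, flask}

From (3): flask ∉ Red.
Only one shelf left: flask ∈ Lower.
(7): yoke ∉ Lower.
Only one shelf left: yoke ∈ Red.
(1): fuse matches yoke: fuse ∉ Lower.
(1): fuse matches yoke: fuse ∈ Red.
(2) (exactly one): emblem ∉ Red.
(4) (exactly one): clip ∈ Lower.
Only one shelf left: emblem ∈ Lower.
Suppose plug ∈ Lower: no assignment then satisfies all the clues, so plug ∉ Lower.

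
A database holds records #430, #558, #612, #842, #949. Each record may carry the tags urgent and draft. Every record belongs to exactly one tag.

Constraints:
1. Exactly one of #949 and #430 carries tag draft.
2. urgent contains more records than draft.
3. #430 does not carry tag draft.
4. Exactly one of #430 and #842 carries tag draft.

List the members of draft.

draft = {#842, #949}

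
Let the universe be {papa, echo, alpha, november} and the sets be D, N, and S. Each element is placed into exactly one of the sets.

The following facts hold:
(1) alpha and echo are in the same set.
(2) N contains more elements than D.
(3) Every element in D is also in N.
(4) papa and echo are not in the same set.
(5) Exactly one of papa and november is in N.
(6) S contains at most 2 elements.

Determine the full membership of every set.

D = {}; N = {alpha, echo, november}; S = {papa}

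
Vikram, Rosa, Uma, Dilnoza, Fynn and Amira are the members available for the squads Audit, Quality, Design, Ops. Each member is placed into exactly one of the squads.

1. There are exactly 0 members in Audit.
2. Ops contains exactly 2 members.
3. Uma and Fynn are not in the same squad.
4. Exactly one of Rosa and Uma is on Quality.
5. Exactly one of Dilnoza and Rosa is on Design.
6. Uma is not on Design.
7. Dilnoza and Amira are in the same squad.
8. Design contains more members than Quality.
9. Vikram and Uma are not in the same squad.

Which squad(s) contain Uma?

Uma: Quality

From (6): Uma ∉ Design.
(1): Audit already has 0, so the rest are out.
Suppose Uma ∉ Quality: no assignment then satisfies all the clues, so Uma ∈ Quality.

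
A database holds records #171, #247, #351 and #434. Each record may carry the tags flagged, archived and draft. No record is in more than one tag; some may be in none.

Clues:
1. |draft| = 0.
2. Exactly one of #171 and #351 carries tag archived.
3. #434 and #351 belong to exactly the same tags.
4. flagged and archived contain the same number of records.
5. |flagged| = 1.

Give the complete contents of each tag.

flagged = {#247}; archived = {#171}; draft = {}

(1): draft already has 0, so the rest are out.
Suppose #171 ∈ flagged: no assignment then satisfies all the clues, so #171 ∉ flagged.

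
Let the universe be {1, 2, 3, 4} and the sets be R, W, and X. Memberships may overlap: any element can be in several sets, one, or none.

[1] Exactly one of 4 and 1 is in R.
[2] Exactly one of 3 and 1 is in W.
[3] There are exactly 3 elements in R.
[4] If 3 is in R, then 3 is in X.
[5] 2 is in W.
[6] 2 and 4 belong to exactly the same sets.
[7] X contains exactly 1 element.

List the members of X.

X = {3}

From (5): 2 ∈ W.
(6): 4 matches 2: 4 ∈ W.
Suppose 1 ∈ X: no assignment then satisfies all the clues, so 1 ∉ X.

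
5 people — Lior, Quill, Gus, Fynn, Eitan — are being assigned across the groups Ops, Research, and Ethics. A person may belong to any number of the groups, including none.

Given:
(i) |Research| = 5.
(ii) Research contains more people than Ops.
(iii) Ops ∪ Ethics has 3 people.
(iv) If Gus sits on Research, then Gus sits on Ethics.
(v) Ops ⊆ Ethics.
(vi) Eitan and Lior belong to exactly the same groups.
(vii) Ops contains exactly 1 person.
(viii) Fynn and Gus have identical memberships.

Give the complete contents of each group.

(i): only 5 candidates remain for Research, so all are in.
(iv): Gus ∈ Ethics.
(viii): Fynn matches Gus: Fynn ∈ Ethics.
Suppose Lior ∈ Ops: no assignment then satisfies all the clues, so Lior ∉ Ops.

Ops = {Quill}; Research = {Eitan, Fynn, Gus, Lior, Quill}; Ethics = {Fynn, Gus, Quill}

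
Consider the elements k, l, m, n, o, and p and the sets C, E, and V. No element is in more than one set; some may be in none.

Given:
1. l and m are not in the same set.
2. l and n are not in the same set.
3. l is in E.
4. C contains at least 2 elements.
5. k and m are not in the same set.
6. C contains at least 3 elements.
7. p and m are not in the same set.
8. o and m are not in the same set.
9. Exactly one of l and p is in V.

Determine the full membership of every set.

C = {k, n, o}; E = {l}; V = {p}

From (3): l ∈ E.
(1): m ∉ E.
(2): n ∉ E.
(9) (exactly one): p ∈ V.
(7): m ∉ V.
Suppose k ∉ C: no assignment then satisfies all the clues, so k ∈ C.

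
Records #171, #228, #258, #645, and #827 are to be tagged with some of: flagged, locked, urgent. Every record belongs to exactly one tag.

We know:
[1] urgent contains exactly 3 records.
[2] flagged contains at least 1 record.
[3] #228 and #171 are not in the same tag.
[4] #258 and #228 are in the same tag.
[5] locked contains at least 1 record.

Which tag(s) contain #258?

#258: urgent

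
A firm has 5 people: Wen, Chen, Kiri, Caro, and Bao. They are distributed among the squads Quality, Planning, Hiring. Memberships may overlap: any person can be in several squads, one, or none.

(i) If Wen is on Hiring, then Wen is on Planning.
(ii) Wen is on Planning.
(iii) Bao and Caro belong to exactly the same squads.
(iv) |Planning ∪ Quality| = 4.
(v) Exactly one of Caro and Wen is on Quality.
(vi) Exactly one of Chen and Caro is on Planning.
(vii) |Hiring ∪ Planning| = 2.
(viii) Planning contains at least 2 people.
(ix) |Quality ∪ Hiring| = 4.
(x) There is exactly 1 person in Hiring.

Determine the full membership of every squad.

Quality = {Bao, Caro, Chen}; Planning = {Chen, Wen}; Hiring = {Wen}

From (ii): Wen ∈ Planning.
Suppose Wen ∈ Quality: no assignment then satisfies all the clues, so Wen ∉ Quality.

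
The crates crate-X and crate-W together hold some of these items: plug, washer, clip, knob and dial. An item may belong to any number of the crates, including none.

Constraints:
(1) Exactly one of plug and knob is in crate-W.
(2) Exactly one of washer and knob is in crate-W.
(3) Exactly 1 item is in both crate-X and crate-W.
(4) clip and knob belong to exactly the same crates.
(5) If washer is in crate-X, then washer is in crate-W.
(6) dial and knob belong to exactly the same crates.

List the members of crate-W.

crate-W = {plug, washer}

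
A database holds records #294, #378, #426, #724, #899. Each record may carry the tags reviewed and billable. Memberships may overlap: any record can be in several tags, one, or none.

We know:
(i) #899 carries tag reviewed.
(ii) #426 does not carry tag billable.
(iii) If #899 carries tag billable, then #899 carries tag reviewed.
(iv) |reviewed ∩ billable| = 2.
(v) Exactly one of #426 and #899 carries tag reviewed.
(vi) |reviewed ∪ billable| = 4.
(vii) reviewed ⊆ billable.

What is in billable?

billable = {#294, #378, #724, #899}

From (i): #899 ∈ reviewed.
From (ii): #426 ∉ billable.
(v) (exactly one): #426 ∉ reviewed.
(vii) with #899 ∈ reviewed: #899 ∈ billable.
Suppose #294 ∉ billable: no assignment then satisfies all the clues, so #294 ∈ billable.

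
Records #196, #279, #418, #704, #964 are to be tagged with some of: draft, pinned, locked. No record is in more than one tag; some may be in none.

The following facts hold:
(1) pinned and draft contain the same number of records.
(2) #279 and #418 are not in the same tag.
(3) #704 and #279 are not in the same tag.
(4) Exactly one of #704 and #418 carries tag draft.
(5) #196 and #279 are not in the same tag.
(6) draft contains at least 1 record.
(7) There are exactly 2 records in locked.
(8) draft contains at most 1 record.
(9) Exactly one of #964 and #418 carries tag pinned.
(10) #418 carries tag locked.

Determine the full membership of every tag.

draft = {#704}; pinned = {#964}; locked = {#196, #418}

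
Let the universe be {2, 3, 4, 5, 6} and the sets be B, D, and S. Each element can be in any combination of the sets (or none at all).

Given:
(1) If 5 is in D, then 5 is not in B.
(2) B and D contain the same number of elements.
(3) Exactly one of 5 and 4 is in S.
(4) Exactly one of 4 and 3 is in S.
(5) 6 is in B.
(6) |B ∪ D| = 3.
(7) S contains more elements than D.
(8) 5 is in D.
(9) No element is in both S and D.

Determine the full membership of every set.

B = {3, 6}; D = {3, 5}; S = {2, 4, 6}

From (5): 6 ∈ B.
From (8): 5 ∈ D.
(1): 5 ∉ B.
(9) (disjoint): 5 ∉ S.
(3) (exactly one): 4 ∈ S.
(4) (exactly one): 3 ∉ S.
(9) (disjoint): 4 ∉ D.
Suppose 2 ∈ B: no assignment then satisfies all the clues, so 2 ∉ B.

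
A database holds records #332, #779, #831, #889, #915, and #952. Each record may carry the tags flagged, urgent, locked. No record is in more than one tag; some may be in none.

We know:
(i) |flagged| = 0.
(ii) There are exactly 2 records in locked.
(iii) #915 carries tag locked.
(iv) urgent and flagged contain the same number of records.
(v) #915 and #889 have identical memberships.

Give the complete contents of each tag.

From (iii): #915 ∈ locked.
(i): flagged already has 0, so the rest are out.
(v): #889 matches #915: #889 ∉ urgent.
(v): #889 matches #915: #889 ∈ locked.
(ii): locked already has 2, so the rest are out.
Suppose #332 ∈ urgent: no assignment then satisfies all the clues, so #332 ∉ urgent.

flagged = {}; urgent = {}; locked = {#889, #915}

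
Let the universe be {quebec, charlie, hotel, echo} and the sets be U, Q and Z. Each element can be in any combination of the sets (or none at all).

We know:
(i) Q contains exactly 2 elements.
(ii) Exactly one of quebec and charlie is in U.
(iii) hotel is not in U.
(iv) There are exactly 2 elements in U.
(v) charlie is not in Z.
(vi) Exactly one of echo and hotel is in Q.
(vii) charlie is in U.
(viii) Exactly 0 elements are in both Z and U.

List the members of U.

U = {charlie, echo}

From (iii): hotel ∉ U.
From (v): charlie ∉ Z.
From (vii): charlie ∈ U.
(ii) (exactly one): quebec ∉ U.
(iv): only 2 candidates remain for U, so all are in.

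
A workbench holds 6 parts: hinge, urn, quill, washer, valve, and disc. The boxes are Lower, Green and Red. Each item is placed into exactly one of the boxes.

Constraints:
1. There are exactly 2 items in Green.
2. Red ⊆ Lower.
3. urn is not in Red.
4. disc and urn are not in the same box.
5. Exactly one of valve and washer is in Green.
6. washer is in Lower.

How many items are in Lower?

4

From (3): urn ∉ Red.
From (6): washer ∈ Lower.
(5) (exactly one): valve ∈ Green.
Suppose hinge ∉ Lower: no assignment then satisfies all the clues, so hinge ∈ Lower.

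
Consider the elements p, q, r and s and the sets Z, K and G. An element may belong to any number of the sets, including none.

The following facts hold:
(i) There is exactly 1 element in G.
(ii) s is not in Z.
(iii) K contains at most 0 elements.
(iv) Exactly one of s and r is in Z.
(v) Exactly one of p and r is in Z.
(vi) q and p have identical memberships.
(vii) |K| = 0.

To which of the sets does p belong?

From (ii): s ∉ Z.
(iii): K already has 0, so the rest are out.
(iv) (exactly one): r ∈ Z.
(v) (exactly one): p ∉ Z.
(vi): q matches p: q ∉ Z.
Suppose p ∈ G: no assignment then satisfies all the clues, so p ∉ G.

p: none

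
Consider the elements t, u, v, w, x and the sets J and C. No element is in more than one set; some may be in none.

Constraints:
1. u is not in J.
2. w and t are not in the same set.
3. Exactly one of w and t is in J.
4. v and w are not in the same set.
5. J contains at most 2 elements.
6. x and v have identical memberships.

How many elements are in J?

1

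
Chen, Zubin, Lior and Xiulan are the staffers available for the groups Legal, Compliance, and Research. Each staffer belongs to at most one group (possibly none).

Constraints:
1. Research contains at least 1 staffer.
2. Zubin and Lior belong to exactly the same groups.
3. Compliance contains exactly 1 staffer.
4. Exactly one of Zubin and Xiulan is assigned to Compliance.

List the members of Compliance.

Compliance = {Xiulan}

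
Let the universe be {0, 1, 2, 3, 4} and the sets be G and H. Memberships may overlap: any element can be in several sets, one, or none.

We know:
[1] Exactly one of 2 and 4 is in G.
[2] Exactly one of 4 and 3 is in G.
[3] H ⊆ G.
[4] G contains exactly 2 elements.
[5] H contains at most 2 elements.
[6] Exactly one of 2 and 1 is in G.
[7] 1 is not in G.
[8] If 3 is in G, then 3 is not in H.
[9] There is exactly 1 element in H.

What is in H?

From (7): 1 ∉ G.
(3) contrapositive: 1 ∉ H.
(6) (exactly one): 2 ∈ G.
(1) (exactly one): 4 ∉ G.
(2) (exactly one): 3 ∈ G.
(3) contrapositive: 4 ∉ H.
(4): G already has 2, so the rest are out.
(8): 3 ∉ H.
(3) contrapositive: 0 ∉ H.
(9): only 1 candidates remain for H, so all are in.

H = {2}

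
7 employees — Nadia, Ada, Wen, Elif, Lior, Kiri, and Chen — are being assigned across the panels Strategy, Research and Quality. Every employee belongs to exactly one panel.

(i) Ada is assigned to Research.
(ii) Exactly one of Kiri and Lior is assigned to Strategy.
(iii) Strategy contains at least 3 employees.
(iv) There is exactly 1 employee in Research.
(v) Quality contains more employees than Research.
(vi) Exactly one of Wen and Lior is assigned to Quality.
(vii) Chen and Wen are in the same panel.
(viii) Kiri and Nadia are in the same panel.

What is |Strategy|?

4

From (i): Ada ∈ Research.
(iv): Research already has 1, so the rest are out.
Suppose Nadia ∉ Strategy: no assignment then satisfies all the clues, so Nadia ∈ Strategy.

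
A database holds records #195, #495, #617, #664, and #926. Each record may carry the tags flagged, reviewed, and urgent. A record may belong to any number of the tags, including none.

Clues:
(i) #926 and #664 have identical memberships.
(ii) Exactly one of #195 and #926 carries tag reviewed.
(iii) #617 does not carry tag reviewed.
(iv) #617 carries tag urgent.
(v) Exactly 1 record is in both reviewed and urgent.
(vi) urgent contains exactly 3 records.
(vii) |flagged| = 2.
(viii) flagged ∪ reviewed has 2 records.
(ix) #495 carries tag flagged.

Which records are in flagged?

flagged = {#195, #495}

From (iii): #617 ∉ reviewed.
From (iv): #617 ∈ urgent.
From (ix): #495 ∈ flagged.
Suppose #195 ∉ flagged: no assignment then satisfies all the clues, so #195 ∈ flagged.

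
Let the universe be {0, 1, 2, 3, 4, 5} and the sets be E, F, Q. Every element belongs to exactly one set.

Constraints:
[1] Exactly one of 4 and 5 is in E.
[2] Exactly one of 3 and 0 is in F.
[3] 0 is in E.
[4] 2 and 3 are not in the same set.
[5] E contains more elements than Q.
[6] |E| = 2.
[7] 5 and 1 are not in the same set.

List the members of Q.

Q = {2}

From (3): 0 ∈ E.
(2) (exactly one): 3 ∈ F.
(4): 2 ∉ F.
Suppose 1 ∈ Q: no assignment then satisfies all the clues, so 1 ∉ Q.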